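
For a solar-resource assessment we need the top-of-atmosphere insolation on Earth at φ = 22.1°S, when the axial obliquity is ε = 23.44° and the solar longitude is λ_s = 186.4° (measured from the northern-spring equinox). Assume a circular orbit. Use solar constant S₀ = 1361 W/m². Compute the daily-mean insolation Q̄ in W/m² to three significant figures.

Q̄ ≈ 412 W/m²

Solar declination: sin δ = sin ε · sin λ_s = sin 23.44° × sin 186.4° = -0.04434, so δ = -2.541°.
cos H₀ = −tan(-22.1°) tan(-2.541°) = -0.0180, H₀ = 1.5888 rad.
Bracket: H₀ sin φ sin δ + cos φ cos δ sin H₀ = 1.5888×-0.37622×-0.04434 + 0.92653×0.99902×0.99984 = 0.026504 + 0.925474 = 0.951978.
Q̄ = (S₀/π) × [bracket] = (1361/π) × 0.951978 = 412.4 W/m².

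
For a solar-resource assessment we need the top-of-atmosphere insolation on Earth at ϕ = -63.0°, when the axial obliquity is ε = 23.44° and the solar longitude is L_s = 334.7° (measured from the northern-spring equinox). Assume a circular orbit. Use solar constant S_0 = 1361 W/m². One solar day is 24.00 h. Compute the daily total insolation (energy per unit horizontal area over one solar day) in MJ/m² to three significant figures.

Solar declination: sin δ = sin ε · sin L_s = sin 23.44° × sin 334.7° = -0.17000, so δ = -9.788°.
cos h₀ = −tan(-63.0°) tan(-9.788°) = -0.3386, h₀ = 1.9162 rad.
Bracket: h₀ sin ϕ sin δ + cos ϕ cos δ sin h₀ = 1.9162×-0.89101×-0.17000 + 0.45399×0.98544×0.94094 = 0.290250 + 0.420958 = 0.711208.
Q̄ = (S_0/π) × [bracket] = (1361/π) × 0.711208 = 308.11 W/m².
Daily total = Q̄ × 24.00 h × 3600 s/h = 308.11 × 24.00 × 3600 / 10⁶ = 26.62 MJ/m².

26.6 MJ/m²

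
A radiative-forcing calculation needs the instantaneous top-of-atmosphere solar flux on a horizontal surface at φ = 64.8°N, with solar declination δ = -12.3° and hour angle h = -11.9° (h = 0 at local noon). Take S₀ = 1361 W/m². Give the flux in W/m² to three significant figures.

292 W/m²

cos θ_z = sin φ sin δ + cos φ cos δ cos h = -0.192756 + 0.407065 = 0.214309.
Flux = S₀ · cos θ_z = 1361 × 0.214309 = 291.7 W/m².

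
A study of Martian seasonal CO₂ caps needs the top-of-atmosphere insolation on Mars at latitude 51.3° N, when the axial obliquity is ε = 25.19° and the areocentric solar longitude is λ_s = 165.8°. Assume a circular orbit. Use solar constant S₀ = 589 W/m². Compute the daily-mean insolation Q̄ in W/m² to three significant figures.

sin δ = sin 25.19° × sin 165.8° = 0.10441, so δ = +5.993°.
cos H₀ = −tan(+51.3°) tan(+5.993°) = -0.1310, H₀ = 1.7022 rad.
Bracket: H₀ sin φ sin δ + cos φ cos δ sin H₀ = 1.7022×0.78043×0.10441 + 0.62524×0.99453×0.99138 = 0.138703 + 0.616460 = 0.755163.
Q̄ = (S₀/π) × [bracket] = (589/π) × 0.755163 = 141.6 W/m².

Q̄ ≈ 142 W/m²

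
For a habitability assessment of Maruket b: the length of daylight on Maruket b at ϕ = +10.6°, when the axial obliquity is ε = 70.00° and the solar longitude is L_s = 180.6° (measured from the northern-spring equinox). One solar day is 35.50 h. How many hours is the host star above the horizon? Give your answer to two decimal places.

Solar declination: sin δ = sin ε · sin L_s = sin 70.00° × sin 180.6° = -0.00984, so δ = -0.564°.
cos h₀ = −tan ϕ · tan δ = −tan(+10.6°) × tan(-0.564°) = 0.0018, so h₀ = 1.5690 rad = 89.89°.
Daylight = 2h₀/(2π) × 35.50 h = (1.5690/π) × 35.50 = 17.73 h.

17.73 h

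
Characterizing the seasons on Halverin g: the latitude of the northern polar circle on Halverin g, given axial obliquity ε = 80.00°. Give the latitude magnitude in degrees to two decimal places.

The polar circle is the lowest latitude that experiences at least one full rotation of continuous daylight at the northern-summer solstice; it lies at |φ| = 90° − ε = 90° − 80.00° = 10.00°.

10.00°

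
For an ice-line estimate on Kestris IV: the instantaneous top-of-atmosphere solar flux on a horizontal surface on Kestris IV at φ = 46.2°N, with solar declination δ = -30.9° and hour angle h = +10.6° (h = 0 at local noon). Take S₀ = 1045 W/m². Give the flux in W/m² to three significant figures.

cos θ_z = sin φ sin δ + cos φ cos δ cos h = -0.370654 + 0.583769 = 0.213115.
Flux = S₀ · cos θ_z = 1045 × 0.213115 = 222.7 W/m².

223 W/m²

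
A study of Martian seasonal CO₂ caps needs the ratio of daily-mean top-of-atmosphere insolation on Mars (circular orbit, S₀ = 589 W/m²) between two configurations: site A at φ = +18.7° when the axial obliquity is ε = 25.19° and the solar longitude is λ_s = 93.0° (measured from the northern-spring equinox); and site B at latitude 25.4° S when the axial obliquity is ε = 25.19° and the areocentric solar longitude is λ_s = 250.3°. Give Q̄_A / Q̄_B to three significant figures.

Q̄_A / Q̄_B ≈ 0.970

— Configuration A (φ=+18.7°):
Solar declination: sin δ = sin ε · sin λ_s = sin 25.19° × sin 93.0° = 0.42504, so δ = +25.153°.
cos H₀ = −tan(+18.7°) tan(+25.153°) = -0.1589, H₀ = 1.7304 rad.
Bracket: H₀ sin φ sin δ + cos φ cos δ sin H₀ = 1.7304×0.32061×0.42504 + 0.94721×0.90518×0.98729 = 0.235805 + 0.846498 = 1.082303.
Q̄ = (S₀/π) × [bracket] = (589/π) × 1.082303 = 202.92 W/m².
— Configuration B (φ=-25.4°):
sin δ = sin 25.19° × sin 250.3° = -0.40071, so δ = -23.623°.
cos H₀ = −tan(-25.4°) tan(-23.623°) = -0.2077, H₀ = 1.7800 rad.
Bracket: H₀ sin φ sin δ + cos φ cos δ sin H₀ = 1.7800×-0.42894×-0.40071 + 0.90334×0.91620×0.97820 = 0.305947 + 0.809598 = 1.115545.
Q̄ = (S₀/π) × [bracket] = (589/π) × 1.115545 = 209.15 W/m².
Ratio Q̄_A / Q̄_B = 202.92 / 209.15 = 0.9702.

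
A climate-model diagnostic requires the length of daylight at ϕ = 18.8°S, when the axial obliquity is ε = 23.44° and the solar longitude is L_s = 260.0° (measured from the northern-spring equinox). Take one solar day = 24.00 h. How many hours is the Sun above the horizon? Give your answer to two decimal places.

Solar declination: sin δ = sin ε · sin L_s = sin 23.44° × sin 260.0° = -0.39175, so δ = -23.063°.
cos h₀ = −tan ϕ · tan δ = −tan(-18.8°) × tan(-23.063°) = -0.1449, so h₀ = 1.7163 rad = 98.33°.
Daylight = 2h₀/(2π) × 24.00 h = (1.7163/π) × 24.00 = 13.11 h.

13.11 h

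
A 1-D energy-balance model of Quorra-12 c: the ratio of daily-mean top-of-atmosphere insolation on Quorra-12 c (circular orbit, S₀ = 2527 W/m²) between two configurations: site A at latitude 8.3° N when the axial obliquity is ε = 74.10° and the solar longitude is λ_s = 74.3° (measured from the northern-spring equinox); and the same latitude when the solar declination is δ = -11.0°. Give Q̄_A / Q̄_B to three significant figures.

— Configuration A (φ=+8.3°):
Solar declination: sin δ = sin ε · sin λ_s = sin 74.10° × sin 74.3° = 0.92586, so δ = +67.798°.
cos H₀ = −tan(+8.3°) tan(+67.798°) = -0.3575, H₀ = 1.9363 rad.
Bracket: H₀ sin φ sin δ + cos φ cos δ sin H₀ = 1.9363×0.14436×0.92586 + 0.98953×0.37787×0.93393 = 0.258800 + 0.349209 = 0.608009.
Q̄ = (S₀/π) × [bracket] = (2527/π) × 0.608009 = 489.06 W/m².
— Configuration B (φ=+8.3°):
cos H₀ = −tan(+8.3°) tan(-11.000°) = 0.0284, H₀ = 1.5424 rad.
Bracket: H₀ sin φ sin δ + cos φ cos δ sin H₀ = 1.5424×0.14436×-0.19081 + 0.98953×0.98163×0.99960 = -0.042486 + 0.970964 = 0.928478.
Q̄ = (S₀/π) × [bracket] = (2527/π) × 0.928478 = 746.84 W/m².
Ratio Q̄_A / Q̄_B = 489.06 / 746.84 = 0.6548.

Q̄_A / Q̄_B ≈ 0.655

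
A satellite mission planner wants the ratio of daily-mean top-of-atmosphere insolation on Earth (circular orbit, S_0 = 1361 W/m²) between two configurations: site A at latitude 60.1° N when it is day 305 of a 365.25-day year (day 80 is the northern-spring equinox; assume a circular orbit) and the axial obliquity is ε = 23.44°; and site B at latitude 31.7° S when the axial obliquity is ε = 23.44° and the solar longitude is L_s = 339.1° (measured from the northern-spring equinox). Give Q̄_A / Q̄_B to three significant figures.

— Configuration A (ϕ=+60.1°):
Solar longitude: L_s = 360° × (305 − 80)/365.25 = 221.766°.
sin δ = sin 23.44° × sin 221.766° = -0.26496, so δ = -15.365°.
cos h₀ = −tan(+60.1°) tan(-15.365°) = 0.4779, h₀ = 1.0726 rad.
Bracket: h₀ sin ϕ sin δ + cos ϕ cos δ sin h₀ = 1.0726×0.86690×-0.26496 + 0.49849×0.96426×0.87843 = -0.246370 + 0.422238 = 0.175868.
Q̄ = (S_0/π) × [bracket] = (1361/π) × 0.175868 = 76.189 W/m².
— Configuration B (ϕ=-31.7°):
Solar declination: sin δ = sin ε · sin L_s = sin 23.44° × sin 339.1° = -0.14191, so δ = -8.158°.
cos h₀ = −tan(-31.7°) tan(-8.158°) = -0.0885, h₀ = 1.6595 rad.
Bracket: h₀ sin ϕ sin δ + cos ϕ cos δ sin h₀ = 1.6595×-0.52547×-0.14191 + 0.85081×0.98988×0.99607 = 0.123748 + 0.838890 = 0.962638.
Q̄ = (S_0/π) × [bracket] = (1361/π) × 0.962638 = 417.03 W/m².
Ratio Q̄_A / Q̄_B = 76.189 / 417.03 = 0.1827.

Q̄_A / Q̄_B ≈ 0.183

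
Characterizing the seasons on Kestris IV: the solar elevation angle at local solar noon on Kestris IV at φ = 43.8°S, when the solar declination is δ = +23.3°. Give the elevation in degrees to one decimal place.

At local noon the hour angle is zero, so the zenith angle equals |φ − δ| = |-43.8° − (+23.300°)| = 67.100°.
Elevation = 90° − 67.100° = 22.9°.

22.9°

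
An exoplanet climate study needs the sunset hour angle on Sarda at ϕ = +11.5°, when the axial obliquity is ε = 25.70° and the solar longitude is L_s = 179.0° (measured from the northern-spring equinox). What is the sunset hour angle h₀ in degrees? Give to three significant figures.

h₀ = 90.1°

Solar declination: sin δ = sin ε · sin L_s = sin 25.70° × sin 179.0° = 0.00757, so δ = +0.434°.
cos h₀ = −tan ϕ · tan δ = −tan(+11.5°) × tan(+0.434°) = -0.0015, so h₀ = 1.5723 rad = 90.09°.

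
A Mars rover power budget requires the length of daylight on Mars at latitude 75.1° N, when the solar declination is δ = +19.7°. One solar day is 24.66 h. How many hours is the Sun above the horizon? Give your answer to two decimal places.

Sunrise equation: cos H₀ = −tan φ · tan δ = -1.3457 ≤ −1, so the Sun never sets (polar day) and H₀ = π.
Daylight = 2H₀/(2π) × 24.66 h = (3.1416/π) × 24.66 = 24.66 h.

24.66 h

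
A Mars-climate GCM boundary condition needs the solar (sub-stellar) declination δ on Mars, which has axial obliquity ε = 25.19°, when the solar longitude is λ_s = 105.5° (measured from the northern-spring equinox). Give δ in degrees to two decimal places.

sin δ = sin ε · sin λ_s = sin 25.19° × sin 105.5° = 0.410142.
δ = arcsin(0.410142) = +24.21°.

δ = +24.21°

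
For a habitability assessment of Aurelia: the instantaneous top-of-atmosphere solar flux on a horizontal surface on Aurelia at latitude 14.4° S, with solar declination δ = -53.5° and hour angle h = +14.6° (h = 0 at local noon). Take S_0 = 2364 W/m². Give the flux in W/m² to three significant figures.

1.79e+03 W/m²

cos θ_z = sin ϕ sin δ + cos ϕ cos δ cos h = 0.199911 + 0.557531 = 0.757442.
Flux = S_0 · cos θ_z = 2364 × 0.757442 = 1791 W/m².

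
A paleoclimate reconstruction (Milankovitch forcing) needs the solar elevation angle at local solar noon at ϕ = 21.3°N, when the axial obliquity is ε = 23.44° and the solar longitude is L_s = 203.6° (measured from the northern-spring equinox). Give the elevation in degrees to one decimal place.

Solar declination: sin δ = sin ε · sin L_s = sin 23.44° × sin 203.6° = -0.15925, so δ = -9.164°.
At local noon the hour angle is zero, so the zenith angle equals |ϕ − δ| = |+21.3° − (-9.164°)| = 30.464°.
Elevation = 90° − 30.464° = 59.5°.

59.5°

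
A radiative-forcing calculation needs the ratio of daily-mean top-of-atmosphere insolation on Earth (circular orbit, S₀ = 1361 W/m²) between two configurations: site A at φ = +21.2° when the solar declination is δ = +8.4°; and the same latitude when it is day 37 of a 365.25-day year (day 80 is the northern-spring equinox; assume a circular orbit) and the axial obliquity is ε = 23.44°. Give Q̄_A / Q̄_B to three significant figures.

— Configuration A (φ=+21.2°):
cos H₀ = −tan(+21.2°) tan(+8.400°) = -0.0573, H₀ = 1.6281 rad.
Bracket: H₀ sin φ sin δ + cos φ cos δ sin H₀ = 1.6281×0.36162×0.14608 + 0.93232×0.98927×0.99836 = 0.086005 + 0.920804 = 1.006809.
Q̄ = (S₀/π) × [bracket] = (1361/π) × 1.006809 = 436.17 W/m².
— Configuration B (φ=+21.2°):
Solar longitude: λ_s = 360° × (37 − 80)/365.25 = -42.382°, i.e. -42.382° + 360° = 317.618°.
sin δ = sin 23.44° × sin 317.618° = -0.26814, so δ = -15.553°.
cos H₀ = −tan(+21.2°) tan(-15.553°) = 0.1080, H₀ = 1.4626 rad.
Bracket: H₀ sin φ sin δ + cos φ cos δ sin H₀ = 1.4626×0.36162×-0.26814 + 0.93232×0.96338×0.99416 = -0.141821 + 0.892933 = 0.751112.
Q̄ = (S₀/π) × [bracket] = (1361/π) × 0.751112 = 325.40 W/m².
Ratio Q̄_A / Q̄_B = 436.17 / 325.40 = 1.340.

Q̄_A / Q̄_B ≈ 1.34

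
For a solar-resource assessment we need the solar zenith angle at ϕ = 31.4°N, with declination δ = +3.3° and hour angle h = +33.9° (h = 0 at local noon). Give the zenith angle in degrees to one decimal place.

cos θ_z = sin ϕ sin δ + cos ϕ cos δ cos h = 0.029991 + 0.707283 = 0.737274.
θ_z = arccos(0.737274) = 42.5°.

θ_z = 42.5°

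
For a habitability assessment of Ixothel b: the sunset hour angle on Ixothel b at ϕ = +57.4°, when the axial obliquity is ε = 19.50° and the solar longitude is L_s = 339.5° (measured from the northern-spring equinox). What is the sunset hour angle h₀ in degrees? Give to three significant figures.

h₀ = 79.4°

Solar declination: sin δ = sin ε · sin L_s = sin 19.50° × sin 339.5° = -0.11690, so δ = -6.713°.
cos h₀ = −tan ϕ · tan δ = −tan(+57.4°) × tan(-6.713°) = 0.1841, so h₀ = 1.3857 rad = 79.39°.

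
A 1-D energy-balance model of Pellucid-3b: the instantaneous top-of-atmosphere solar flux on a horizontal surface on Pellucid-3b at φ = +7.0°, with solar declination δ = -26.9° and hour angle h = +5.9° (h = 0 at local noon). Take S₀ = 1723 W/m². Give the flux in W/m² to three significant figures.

1.42e+03 W/m²

cos θ_z = sin φ sin δ + cos φ cos δ cos h = -0.055138 + 0.880461 = 0.825323.
Flux = S₀ · cos θ_z = 1723 × 0.825323 = 1422 W/m².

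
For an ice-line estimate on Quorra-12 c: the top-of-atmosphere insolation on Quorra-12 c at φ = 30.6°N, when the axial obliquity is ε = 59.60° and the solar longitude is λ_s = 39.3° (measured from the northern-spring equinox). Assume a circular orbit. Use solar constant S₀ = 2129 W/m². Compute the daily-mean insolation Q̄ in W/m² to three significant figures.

Solar declination: sin δ = sin ε · sin λ_s = sin 59.60° × sin 39.3° = 0.54630, so δ = +33.114°.
cos H₀ = −tan(+30.6°) tan(+33.114°) = -0.3857, H₀ = 1.9668 rad.
Bracket: H₀ sin φ sin δ + cos φ cos δ sin H₀ = 1.9668×0.50904×0.54630 + 0.86074×0.83759×0.92261 = 0.546945 + 0.665153 = 1.212098.
Q̄ = (S₀/π) × [bracket] = (2129/π) × 1.212098 = 821.4 W/m².

Q̄ ≈ 821 W/m²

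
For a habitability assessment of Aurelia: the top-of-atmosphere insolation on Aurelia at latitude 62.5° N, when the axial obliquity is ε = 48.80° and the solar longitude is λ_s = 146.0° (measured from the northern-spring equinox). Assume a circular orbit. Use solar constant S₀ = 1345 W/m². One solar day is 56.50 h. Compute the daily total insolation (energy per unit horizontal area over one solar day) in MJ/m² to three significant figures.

103 MJ/m²

Solar declination: sin δ = sin ε · sin λ_s = sin 48.80° × sin 146.0° = 0.42075, so δ = +24.882°.
cos H₀ = −tan(+62.5°) tan(+24.882°) = -0.8909, H₀ = 2.6702 rad.
Bracket: H₀ sin φ sin δ + cos φ cos δ sin H₀ = 2.6702×0.88701×0.42075 + 0.46175×0.90718×0.45412 = 0.996544 + 0.190226 = 1.186770.
Q̄ = (S₀/π) × [bracket] = (1345/π) × 1.186770 = 508.09 W/m².
Daily total = Q̄ × 56.50 h × 3600 s/h = 508.09 × 56.50 × 3600 / 10⁶ = 103.3 MJ/m².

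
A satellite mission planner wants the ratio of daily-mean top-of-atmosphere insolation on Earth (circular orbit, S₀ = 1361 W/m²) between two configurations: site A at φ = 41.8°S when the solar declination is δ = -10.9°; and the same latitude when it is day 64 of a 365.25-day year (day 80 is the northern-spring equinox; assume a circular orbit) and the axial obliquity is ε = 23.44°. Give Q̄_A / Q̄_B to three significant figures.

— Configuration A (φ=-41.8°):
cos H₀ = −tan(-41.8°) tan(-10.900°) = -0.1722, H₀ = 1.7438 rad.
Bracket: H₀ sin φ sin δ + cos φ cos δ sin H₀ = 1.7438×-0.66653×-0.18910 + 0.74548×0.98196×0.98507 = 0.219790 + 0.721102 = 0.940892.
Q̄ = (S₀/π) × [bracket] = (1361/π) × 0.940892 = 407.61 W/m².
— Configuration B (φ=-41.8°):
Solar longitude: λ_s = 360° × (64 − 80)/365.25 = -15.770°, i.e. -15.770° + 360° = 344.230°.
sin δ = sin 23.44° × sin 344.230° = -0.10811, so δ = -6.206°.
cos H₀ = −tan(-41.8°) tan(-6.206°) = -0.0972, H₀ = 1.6682 rad.
Bracket: H₀ sin φ sin δ + cos φ cos δ sin H₀ = 1.6682×-0.66653×-0.10811 + 0.74548×0.99414×0.99526 = 0.120208 + 0.737599 = 0.857807.
Q̄ = (S₀/π) × [bracket] = (1361/π) × 0.857807 = 371.62 W/m².
Ratio Q̄_A / Q̄_B = 407.61 / 371.62 = 1.097.

Q̄_A / Q̄_B ≈ 1.10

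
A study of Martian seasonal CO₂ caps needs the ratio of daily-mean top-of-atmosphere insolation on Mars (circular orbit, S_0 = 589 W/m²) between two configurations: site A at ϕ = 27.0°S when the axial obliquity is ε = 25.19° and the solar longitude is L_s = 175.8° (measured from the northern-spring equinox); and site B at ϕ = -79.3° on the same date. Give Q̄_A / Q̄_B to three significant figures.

— Configuration A (ϕ=-27.0°):
Solar declination: sin δ = sin ε · sin L_s = sin 25.19° × sin 175.8° = 0.03117, so δ = +1.786°.
cos h₀ = −tan(-27.0°) tan(+1.786°) = 0.0159, h₀ = 1.5549 rad.
Bracket: h₀ sin ϕ sin δ + cos ϕ cos δ sin h₀ = 1.5549×-0.45399×0.03117 + 0.89101×0.99951×0.99987 = -0.022003 + 0.890458 = 0.868455.
Q̄ = (S_0/π) × [bracket] = (589/π) × 0.868455 = 162.82 W/m².
— Configuration B (ϕ=-79.3°):
cos h₀ = −tan(-79.3°) tan(+1.786°) = 0.1651, h₀ = 1.4050 rad.
Bracket: h₀ sin ϕ sin δ + cos ϕ cos δ sin h₀ = 1.4050×-0.98261×0.03117 + 0.18567×0.99951×0.98628 = -0.043032 + 0.183033 = 0.140001.
Q̄ = (S_0/π) × [bracket] = (589/π) × 0.140001 = 26.248 W/m².
Ratio Q̄_A / Q̄_B = 162.82 / 26.248 = 6.203.

Q̄_A / Q̄_B ≈ 6.20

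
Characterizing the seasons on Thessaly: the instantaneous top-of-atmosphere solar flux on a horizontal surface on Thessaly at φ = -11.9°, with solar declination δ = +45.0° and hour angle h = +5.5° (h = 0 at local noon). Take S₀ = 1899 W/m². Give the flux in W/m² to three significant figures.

1.03e+03 W/m²

cos θ_z = sin φ sin δ + cos φ cos δ cos h = -0.145808 + 0.688725 = 0.542917.
Flux = S₀ · cos θ_z = 1899 × 0.542917 = 1031 W/m².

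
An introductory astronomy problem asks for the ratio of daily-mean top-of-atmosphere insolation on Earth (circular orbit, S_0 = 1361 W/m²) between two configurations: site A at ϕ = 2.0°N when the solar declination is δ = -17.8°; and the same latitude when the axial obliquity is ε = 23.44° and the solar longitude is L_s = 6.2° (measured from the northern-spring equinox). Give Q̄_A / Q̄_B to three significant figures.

Q̄_A / Q̄_B ≈ 0.934

— Configuration A (ϕ=+2.0°):
cos h₀ = −tan(+2.0°) tan(-17.800°) = 0.0112, h₀ = 1.5596 rad.
Bracket: h₀ sin ϕ sin δ + cos ϕ cos δ sin h₀ = 1.5596×0.03490×-0.30570 + 0.99939×0.95213×0.99994 = -0.016639 + 0.951492 = 0.934853.
Q̄ = (S_0/π) × [bracket] = (1361/π) × 0.934853 = 405.00 W/m².
— Configuration B (ϕ=+2.0°):
Solar declination: sin δ = sin ε · sin L_s = sin 23.44° × sin 6.2° = 0.04296, so δ = +2.462°.
cos h₀ = −tan(+2.0°) tan(+2.462°) = -0.0015, h₀ = 1.5723 rad.
Bracket: h₀ sin ϕ sin δ + cos ϕ cos δ sin h₀ = 1.5723×0.03490×0.04296 + 0.99939×0.99908×1.00000 = 0.002357 + 0.998471 = 1.000828.
Q̄ = (S_0/π) × [bracket] = (1361/π) × 1.000828 = 433.58 W/m².
Ratio Q̄_A / Q̄_B = 405.00 / 433.58 = 0.9341.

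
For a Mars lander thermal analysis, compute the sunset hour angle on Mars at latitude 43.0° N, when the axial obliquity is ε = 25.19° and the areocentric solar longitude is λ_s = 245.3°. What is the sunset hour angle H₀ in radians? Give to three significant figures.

sin δ = sin 25.19° × sin 245.3° = -0.38668, so δ = -22.748°.
cos H₀ = −tan φ · tan δ = −tan(+43.0°) × tan(-22.748°) = 0.3910, so H₀ = 1.1691 rad = 66.98°.

H₀ = 1.17 rad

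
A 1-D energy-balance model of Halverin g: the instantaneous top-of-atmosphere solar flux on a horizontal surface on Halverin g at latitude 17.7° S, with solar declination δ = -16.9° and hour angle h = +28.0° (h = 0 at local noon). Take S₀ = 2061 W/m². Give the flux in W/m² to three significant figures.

1.84e+03 W/m²

cos θ_z = sin φ sin δ + cos φ cos δ cos h = 0.088383 + 0.804824 = 0.893207.
Flux = S₀ · cos θ_z = 2061 × 0.893207 = 1841 W/m².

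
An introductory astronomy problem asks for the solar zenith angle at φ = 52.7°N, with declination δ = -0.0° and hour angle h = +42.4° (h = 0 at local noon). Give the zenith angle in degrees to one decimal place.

cos θ_z = sin φ sin δ + cos φ cos δ cos h = -0.000000 + 0.447495 = 0.447495.
θ_z = arccos(0.447495) = 63.4°.

θ_z = 63.4°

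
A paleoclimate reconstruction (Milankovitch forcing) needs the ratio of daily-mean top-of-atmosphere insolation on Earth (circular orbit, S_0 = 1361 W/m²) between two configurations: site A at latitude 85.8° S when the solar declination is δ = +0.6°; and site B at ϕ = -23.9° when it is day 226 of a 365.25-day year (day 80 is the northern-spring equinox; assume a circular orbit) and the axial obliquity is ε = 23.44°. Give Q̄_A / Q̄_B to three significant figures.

— Configuration A (ϕ=-85.8°):
cos h₀ = −tan(-85.8°) tan(+0.600°) = 0.1426, h₀ = 1.4277 rad.
Bracket: h₀ sin ϕ sin δ + cos ϕ cos δ sin h₀ = 1.4277×-0.99731×0.01047 + 0.07324×0.99995×0.98978 = -0.014908 + 0.072488 = 0.057580.
Q̄ = (S_0/π) × [bracket] = (1361/π) × 0.057580 = 24.945 W/m².
— Configuration B (ϕ=-23.9°):
Solar longitude: L_s = 360° × (226 − 80)/365.25 = 143.901°.
sin δ = sin 23.44° × sin 143.901° = 0.23437, so δ = +13.554°.
cos h₀ = −tan(-23.9°) tan(+13.554°) = 0.1068, h₀ = 1.4638 rad.
Bracket: h₀ sin ϕ sin δ + cos ϕ cos δ sin h₀ = 1.4638×-0.40514×0.23437 + 0.91425×0.97215×0.99428 = -0.138992 + 0.883704 = 0.744712.
Q̄ = (S_0/π) × [bracket] = (1361/π) × 0.744712 = 322.62 W/m².
Ratio Q̄_A / Q̄_B = 24.945 / 322.62 = 0.07732.

Q̄_A / Q̄_B ≈ 0.0773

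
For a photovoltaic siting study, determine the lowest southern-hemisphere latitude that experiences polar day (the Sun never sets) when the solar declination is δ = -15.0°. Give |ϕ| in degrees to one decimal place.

Polar day requires cos h₀ = −tan ϕ tan δ ≤ −1, i.e. tan ϕ tan δ ≥ 1.
The boundary is |tan ϕ| · |tan δ| = 1, so |ϕ| = 90° − |δ| = 90° − 15.0° = 75.0° in the southern hemisphere.

|ϕ| = 75.0°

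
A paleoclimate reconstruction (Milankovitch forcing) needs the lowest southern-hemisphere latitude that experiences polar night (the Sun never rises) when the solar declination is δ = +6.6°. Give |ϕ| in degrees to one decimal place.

|ϕ| = 83.4°

Polar night requires cos h₀ = −tan ϕ tan δ ≥ 1, i.e. tan ϕ tan δ ≤ −1.
The boundary is |tan ϕ| · |tan δ| = 1, so |ϕ| = 90° − |δ| = 90° − 6.6° = 83.4° in the southern hemisphere.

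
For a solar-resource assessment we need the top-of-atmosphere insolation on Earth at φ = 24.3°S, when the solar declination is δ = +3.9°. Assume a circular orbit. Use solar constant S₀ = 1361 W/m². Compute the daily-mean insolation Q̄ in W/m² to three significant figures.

cos H₀ = −tan(-24.3°) tan(+3.900°) = 0.0308, H₀ = 1.5400 rad.
Bracket: H₀ sin φ sin δ + cos φ cos δ sin H₀ = 1.5400×-0.41151×0.06802 + 0.91140×0.99768×0.99953 = -0.043106 + 0.908858 = 0.865752.
Q̄ = (S₀/π) × [bracket] = (1361/π) × 0.865752 = 375.1 W/m².

Q̄ ≈ 375 W/m²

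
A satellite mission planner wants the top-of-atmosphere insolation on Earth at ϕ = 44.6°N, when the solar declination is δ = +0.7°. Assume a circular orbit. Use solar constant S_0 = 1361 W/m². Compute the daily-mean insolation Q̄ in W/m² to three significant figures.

cos h₀ = −tan(+44.6°) tan(+0.700°) = -0.0120, h₀ = 1.5828 rad.
Bracket: h₀ sin ϕ sin δ + cos ϕ cos δ sin h₀ = 1.5828×0.70215×0.01222 + 0.71203×0.99993×0.99993 = 0.013581 + 0.711930 = 0.725511.
Q̄ = (S_0/π) × [bracket] = (1361/π) × 0.725511 = 314.3 W/m².

Q̄ ≈ 314 W/m²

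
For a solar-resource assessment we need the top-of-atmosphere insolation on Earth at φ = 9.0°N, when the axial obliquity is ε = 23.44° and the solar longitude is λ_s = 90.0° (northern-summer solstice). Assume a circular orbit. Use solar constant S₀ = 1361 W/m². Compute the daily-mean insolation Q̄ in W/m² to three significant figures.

Q̄ ≈ 436 W/m²

Solar declination: sin δ = sin ε · sin λ_s = sin 23.44° × sin 90.0° = 0.39779, so δ = +23.440°.
cos H₀ = −tan(+9.0°) tan(+23.440°) = -0.0687, H₀ = 1.6395 rad.
Bracket: H₀ sin φ sin δ + cos φ cos δ sin H₀ = 1.6395×0.15643×0.39779 + 0.98769×0.91748×0.99764 = 0.102020 + 0.904047 = 1.006067.
Q̄ = (S₀/π) × [bracket] = (1361/π) × 1.006067 = 435.8 W/m².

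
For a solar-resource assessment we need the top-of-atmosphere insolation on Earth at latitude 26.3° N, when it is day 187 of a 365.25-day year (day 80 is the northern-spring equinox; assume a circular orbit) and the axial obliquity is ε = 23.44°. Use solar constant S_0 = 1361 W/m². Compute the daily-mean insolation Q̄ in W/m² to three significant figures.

Q̄ ≈ 482 W/m²

Solar longitude: L_s = 360° × (187 − 80)/365.25 = 105.462°.
sin δ = sin 23.44° × sin 105.462° = 0.38339, so δ = +22.544°.
cos h₀ = −tan(+26.3°) tan(+22.544°) = -0.2052, h₀ = 1.7774 rad.
Bracket: h₀ sin ϕ sin δ + cos ϕ cos δ sin h₀ = 1.7774×0.44307×0.38339 + 0.89649×0.92359×0.97873 = 0.301924 + 0.810378 = 1.112302.
Q̄ = (S_0/π) × [bracket] = (1361/π) × 1.112302 = 481.9 W/m².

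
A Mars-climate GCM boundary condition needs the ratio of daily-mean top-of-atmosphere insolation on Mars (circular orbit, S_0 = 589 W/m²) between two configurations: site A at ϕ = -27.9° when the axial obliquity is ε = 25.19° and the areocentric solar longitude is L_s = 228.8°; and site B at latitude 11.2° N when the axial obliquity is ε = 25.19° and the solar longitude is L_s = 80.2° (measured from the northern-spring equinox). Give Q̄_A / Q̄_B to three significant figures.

— Configuration A (ϕ=-27.9°):
sin δ = sin 25.19° × sin 228.8° = -0.32024, so δ = -18.678°.
cos h₀ = −tan(-27.9°) tan(-18.678°) = -0.1790, h₀ = 1.7508 rad.
Bracket: h₀ sin ϕ sin δ + cos ϕ cos δ sin h₀ = 1.7508×-0.46793×-0.32024 + 0.88377×0.94734×0.98385 = 0.262357 + 0.823709 = 1.086066.
Q̄ = (S_0/π) × [bracket] = (589/π) × 1.086066 = 203.62 W/m².
— Configuration B (ϕ=+11.2°):
Solar declination: sin δ = sin ε · sin L_s = sin 25.19° × sin 80.2° = 0.41941, so δ = +24.797°.
cos h₀ = −tan(+11.2°) tan(+24.797°) = -0.0915, h₀ = 1.6624 rad.
Bracket: h₀ sin ϕ sin δ + cos ϕ cos δ sin h₀ = 1.6624×0.19423×0.41941 + 0.98096×0.90780×0.99581 = 0.135422 + 0.886784 = 1.022206.
Q̄ = (S_0/π) × [bracket] = (589/π) × 1.022206 = 191.65 W/m².
Ratio Q̄_A / Q̄_B = 203.62 / 191.65 = 1.062.

Q̄_A / Q̄_B ≈ 1.06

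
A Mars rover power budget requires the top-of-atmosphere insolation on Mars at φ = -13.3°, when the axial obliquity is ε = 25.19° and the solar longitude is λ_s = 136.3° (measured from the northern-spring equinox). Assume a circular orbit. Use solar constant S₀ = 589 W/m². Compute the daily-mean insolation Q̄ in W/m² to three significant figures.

Solar declination: sin δ = sin ε · sin λ_s = sin 25.19° × sin 136.3° = 0.29405, so δ = +17.101°.
cos H₀ = −tan(-13.3°) tan(+17.101°) = 0.0727, H₀ = 1.4980 rad.
Bracket: H₀ sin φ sin δ + cos φ cos δ sin H₀ = 1.4980×-0.23005×0.29405 + 0.97318×0.95579×0.99735 = -0.101334 + 0.927691 = 0.826357.
Q̄ = (S₀/π) × [bracket] = (589/π) × 0.826357 = 154.9 W/m².

Q̄ ≈ 155 W/m²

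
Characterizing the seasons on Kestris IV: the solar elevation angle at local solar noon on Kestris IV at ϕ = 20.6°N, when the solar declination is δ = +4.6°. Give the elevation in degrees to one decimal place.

74.0°

At local noon the hour angle is zero, so the zenith angle equals |ϕ − δ| = |+20.6° − (+4.600°)| = 16.000°.
Elevation = 90° − 16.000° = 74.0°.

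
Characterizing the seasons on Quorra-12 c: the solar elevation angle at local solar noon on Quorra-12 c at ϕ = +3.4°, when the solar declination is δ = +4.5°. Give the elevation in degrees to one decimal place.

88.9°

At local noon the hour angle is zero, so the zenith angle equals |ϕ − δ| = |+3.4° − (+4.500°)| = 1.100°.
Elevation = 90° − 1.100° = 88.9°.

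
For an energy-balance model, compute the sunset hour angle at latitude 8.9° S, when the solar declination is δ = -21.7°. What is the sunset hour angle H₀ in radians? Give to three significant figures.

H₀ = 1.63 rad

cos H₀ = −tan φ · tan δ = −tan(-8.9°) × tan(-21.700°) = -0.0623, so H₀ = 1.6332 rad = 93.57°.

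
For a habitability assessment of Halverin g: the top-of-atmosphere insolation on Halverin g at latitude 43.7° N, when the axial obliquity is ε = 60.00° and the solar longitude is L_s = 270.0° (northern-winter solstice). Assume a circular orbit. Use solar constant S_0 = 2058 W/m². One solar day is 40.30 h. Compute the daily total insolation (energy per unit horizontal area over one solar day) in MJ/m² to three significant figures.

0.00 MJ/m²

Solar declination: sin δ = sin ε · sin L_s = sin 60.00° × sin 270.0° = -0.86603, so δ = -60.000°.
cos h₀ = −tan(+43.7°) tan(-60.000°) = 1.6552 ≥ 1 ⇒ polar night, h₀ = 0 and Q̄ = 0.
Daily total = Q̄ × 40.30 h × 3600 s/h = 0.00 MJ/m².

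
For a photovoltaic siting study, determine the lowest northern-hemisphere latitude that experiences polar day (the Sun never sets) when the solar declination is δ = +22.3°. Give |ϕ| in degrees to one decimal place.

|ϕ| = 67.7°

Polar day requires cos h₀ = −tan ϕ tan δ ≤ −1, i.e. tan ϕ tan δ ≥ 1.
The boundary is |tan ϕ| · |tan δ| = 1, so |ϕ| = 90° − |δ| = 90° − 22.3° = 67.7° in the northern hemisphere.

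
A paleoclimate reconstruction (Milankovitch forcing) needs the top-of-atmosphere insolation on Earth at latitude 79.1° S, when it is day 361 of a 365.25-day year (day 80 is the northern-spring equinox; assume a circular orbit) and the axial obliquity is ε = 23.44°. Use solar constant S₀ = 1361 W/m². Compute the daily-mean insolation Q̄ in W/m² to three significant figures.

Solar longitude: λ_s = 360° × (361 − 80)/365.25 = 276.961°.
sin δ = sin 23.44° × sin 276.961° = -0.39486, so δ = -23.257°.
cos H₀ = −tan(-79.1°) tan(-23.257°) = -2.2318 ≤ −1 ⇒ polar day, H₀ = π.
Bracket: H₀ sin φ sin δ + cos φ cos δ sin H₀ = 3.1416×-0.98196×-0.39486 + 0.18910×0.91874×0.00000 = 1.218114 + 0.000000 = 1.218114.
Q̄ = (S₀/π) × [bracket] = (1361/π) × 1.218114 = 527.7 W/m².

Q̄ ≈ 528 W/m²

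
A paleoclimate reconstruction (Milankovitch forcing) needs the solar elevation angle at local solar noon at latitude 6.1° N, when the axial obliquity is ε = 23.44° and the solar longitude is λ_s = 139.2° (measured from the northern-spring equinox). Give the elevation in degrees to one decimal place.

81.0°

Solar declination: sin δ = sin ε · sin λ_s = sin 23.44° × sin 139.2° = 0.25992, so δ = +15.066°.
At local noon the hour angle is zero, so the zenith angle equals |φ − δ| = |+6.1° − (+15.066°)| = 8.966°.
Elevation = 90° − 8.966° = 81.0°.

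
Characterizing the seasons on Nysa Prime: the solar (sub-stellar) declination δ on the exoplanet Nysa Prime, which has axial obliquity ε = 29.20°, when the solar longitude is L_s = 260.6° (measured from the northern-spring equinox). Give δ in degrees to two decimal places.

sin δ = sin ε · sin L_s = sin 29.20° × sin 260.6° = -0.481309.
δ = arcsin(-0.481309) = -28.77°.

δ = -28.77°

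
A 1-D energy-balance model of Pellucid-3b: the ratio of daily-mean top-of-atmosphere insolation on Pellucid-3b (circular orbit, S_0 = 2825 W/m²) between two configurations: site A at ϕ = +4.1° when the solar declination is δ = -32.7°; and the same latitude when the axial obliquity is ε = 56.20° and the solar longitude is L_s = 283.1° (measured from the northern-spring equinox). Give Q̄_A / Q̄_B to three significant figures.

— Configuration A (ϕ=+4.1°):
cos h₀ = −tan(+4.1°) tan(-32.700°) = 0.0460, h₀ = 1.5248 rad.
Bracket: h₀ sin ϕ sin δ + cos ϕ cos δ sin h₀ = 1.5248×0.07150×-0.54024 + 0.99744×0.84151×0.99894 = -0.058899 + 0.838466 = 0.779567.
Q̄ = (S_0/π) × [bracket] = (2825/π) × 0.779567 = 701.01 W/m².
— Configuration B (ϕ=+4.1°):
Solar declination: sin δ = sin ε · sin L_s = sin 56.20° × sin 283.1° = -0.80936, so δ = -54.033°.
cos h₀ = −tan(+4.1°) tan(-54.033°) = 0.0988, h₀ = 1.4719 rad.
Bracket: h₀ sin ϕ sin δ + cos ϕ cos δ sin h₀ = 1.4719×0.07150×-0.80936 + 0.99744×0.58731×0.99511 = -0.085178 + 0.582942 = 0.497764.
Q̄ = (S_0/π) × [bracket] = (2825/π) × 0.497764 = 447.60 W/m².
Ratio Q̄_A / Q̄_B = 701.01 / 447.60 = 1.566.

Q̄_A / Q̄_B ≈ 1.57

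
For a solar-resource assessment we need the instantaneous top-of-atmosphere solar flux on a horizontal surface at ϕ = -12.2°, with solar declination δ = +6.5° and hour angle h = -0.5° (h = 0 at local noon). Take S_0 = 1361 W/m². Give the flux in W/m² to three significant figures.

1.29e+03 W/m²

cos θ_z = sin ϕ sin δ + cos ϕ cos δ cos h = -0.023923 + 0.971096 = 0.947173.
Flux = S_0 · cos θ_z = 1361 × 0.947173 = 1289 W/m².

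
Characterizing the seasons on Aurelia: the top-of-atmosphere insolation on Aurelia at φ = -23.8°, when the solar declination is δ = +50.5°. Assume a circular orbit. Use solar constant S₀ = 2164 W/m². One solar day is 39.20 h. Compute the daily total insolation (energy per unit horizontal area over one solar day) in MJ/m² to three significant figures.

17.3 MJ/m²

cos H₀ = −tan(-23.8°) tan(+50.500°) = 0.5350, H₀ = 1.0062 rad.
Bracket: H₀ sin φ sin δ + cos φ cos δ sin H₀ = 1.0062×-0.40355×0.77162 + 0.91496×0.63608×0.84483 = -0.313318 + 0.491681 = 0.178363.
Q̄ = (S₀/π) × [bracket] = (2164/π) × 0.178363 = 122.86 W/m².
Daily total = Q̄ × 39.20 h × 3600 s/h = 122.86 × 39.20 × 3600 / 10⁶ = 17.34 MJ/m².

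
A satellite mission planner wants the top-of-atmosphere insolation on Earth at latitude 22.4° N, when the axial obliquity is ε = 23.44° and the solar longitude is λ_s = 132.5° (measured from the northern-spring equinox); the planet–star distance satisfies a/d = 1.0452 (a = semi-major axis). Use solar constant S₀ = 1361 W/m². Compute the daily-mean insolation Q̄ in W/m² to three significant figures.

Solar declination: sin δ = sin ε · sin λ_s = sin 23.44° × sin 132.5° = 0.29328, so δ = +17.054°.
cos H₀ = −tan(+22.4°) tan(+17.054°) = -0.1264, H₀ = 1.6976 rad.
Bracket: H₀ sin φ sin δ + cos φ cos δ sin H₀ = 1.6976×0.38107×0.29328 + 0.92455×0.95603×0.99197 = 0.189724 + 0.876800 = 1.066524.
Inverse-square distance factor (a/d)² = 1.0452² = 1.092443.
Q̄ = (S₀/π) × 1.092443 × [bracket] = (1361/π) × 1.092443 × 1.066524 = 504.8 W/m².

Q̄ ≈ 505 W/m²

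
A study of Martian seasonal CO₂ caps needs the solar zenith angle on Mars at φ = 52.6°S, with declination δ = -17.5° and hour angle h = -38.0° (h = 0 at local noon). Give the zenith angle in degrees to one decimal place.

cos θ_z = sin φ sin δ + cos φ cos δ cos h = 0.238885 + 0.456467 = 0.695352.
θ_z = arccos(0.695352) = 45.9°.

θ_z = 45.9°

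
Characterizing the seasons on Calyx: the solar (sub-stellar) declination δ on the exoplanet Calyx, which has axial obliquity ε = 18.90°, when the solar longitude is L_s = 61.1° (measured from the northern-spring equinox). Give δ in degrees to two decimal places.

δ = +16.47°

sin δ = sin ε · sin L_s = sin 18.90° × sin 61.1° = 0.283578.
δ = arcsin(0.283578) = +16.47°.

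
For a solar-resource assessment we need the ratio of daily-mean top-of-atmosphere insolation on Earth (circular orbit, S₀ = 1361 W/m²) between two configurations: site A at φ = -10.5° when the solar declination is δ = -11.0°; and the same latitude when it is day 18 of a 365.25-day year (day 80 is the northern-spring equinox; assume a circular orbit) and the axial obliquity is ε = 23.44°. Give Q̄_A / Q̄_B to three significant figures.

Q̄_A / Q̄_B ≈ 0.997

— Configuration A (φ=-10.5°):
cos H₀ = −tan(-10.5°) tan(-11.000°) = -0.0360, H₀ = 1.6068 rad.
Bracket: H₀ sin φ sin δ + cos φ cos δ sin H₀ = 1.6068×-0.18224×-0.19081 + 0.98325×0.98163×0.99935 = 0.055874 + 0.964560 = 1.020434.
Q̄ = (S₀/π) × [bracket] = (1361/π) × 1.020434 = 442.07 W/m².
— Configuration B (φ=-10.5°):
Solar longitude: λ_s = 360° × (18 − 80)/365.25 = -61.109°, i.e. -61.109° + 360° = 298.891°.
sin δ = sin 23.44° × sin 298.891° = -0.34828, so δ = -20.382°.
cos H₀ = −tan(-10.5°) tan(-20.382°) = -0.0689, H₀ = 1.6397 rad.
Bracket: H₀ sin φ sin δ + cos φ cos δ sin H₀ = 1.6397×-0.18224×-0.34828 + 0.98325×0.93739×0.99763 = 0.104073 + 0.919504 = 1.023577.
Q̄ = (S₀/π) × [bracket] = (1361/π) × 1.023577 = 443.43 W/m².
Ratio Q̄_A / Q̄_B = 442.07 / 443.43 = 0.9969.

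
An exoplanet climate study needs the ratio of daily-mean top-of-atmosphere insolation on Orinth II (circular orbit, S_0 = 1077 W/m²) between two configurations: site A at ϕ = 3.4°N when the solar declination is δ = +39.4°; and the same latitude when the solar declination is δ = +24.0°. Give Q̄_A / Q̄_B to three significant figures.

Q̄_A / Q̄_B ≈ 0.875

— Configuration A (ϕ=+3.4°):
cos h₀ = −tan(+3.4°) tan(+39.400°) = -0.0488, h₀ = 1.6196 rad.
Bracket: h₀ sin ϕ sin δ + cos ϕ cos δ sin h₀ = 1.6196×0.05931×0.63473 + 0.99824×0.77273×0.99881 = 0.060971 + 0.770452 = 0.831423.
Q̄ = (S_0/π) × [bracket] = (1077/π) × 0.831423 = 285.03 W/m².
— Configuration B (ϕ=+3.4°):
cos h₀ = −tan(+3.4°) tan(+24.000°) = -0.0265, h₀ = 1.5973 rad.
Bracket: h₀ sin ϕ sin δ + cos ϕ cos δ sin h₀ = 1.5973×0.05931×0.40674 + 0.99824×0.91355×0.99965 = 0.038533 + 0.911623 = 0.950156.
Q̄ = (S_0/π) × [bracket] = (1077/π) × 0.950156 = 325.73 W/m².
Ratio Q̄_A / Q̄_B = 285.03 / 325.73 = 0.8750.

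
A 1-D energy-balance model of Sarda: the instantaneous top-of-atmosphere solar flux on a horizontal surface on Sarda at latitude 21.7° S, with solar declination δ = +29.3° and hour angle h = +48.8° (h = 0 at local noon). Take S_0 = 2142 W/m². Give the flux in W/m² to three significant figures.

cos θ_z = sin ϕ sin δ + cos ϕ cos δ cos h = -0.180948 + 0.533715 = 0.352767.
Flux = S_0 · cos θ_z = 2142 × 0.352767 = 755.6 W/m².

756 W/m²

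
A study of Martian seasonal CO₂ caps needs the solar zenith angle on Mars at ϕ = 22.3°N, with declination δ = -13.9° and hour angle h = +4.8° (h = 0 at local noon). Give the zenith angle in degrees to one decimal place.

θ_z = 36.5°

cos θ_z = sin ϕ sin δ + cos ϕ cos δ cos h = -0.091156 + 0.894967 = 0.803811.
θ_z = arccos(0.803811) = 36.5°.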